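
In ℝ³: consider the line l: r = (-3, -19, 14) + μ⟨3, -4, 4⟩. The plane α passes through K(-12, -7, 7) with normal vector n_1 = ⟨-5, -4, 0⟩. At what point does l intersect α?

(-12, -7, 2)

α: n_1·r = n_1·K gives -5x - 4y = 88.
Substitute r = (-3, -19, 14) + t(3, -4, 4) into the plane: 91 + 1t = 88, so t = -3.
Intersection: (-3, -19, 14) + (-3)·(3, -4, 4) = (-12, -7, 2).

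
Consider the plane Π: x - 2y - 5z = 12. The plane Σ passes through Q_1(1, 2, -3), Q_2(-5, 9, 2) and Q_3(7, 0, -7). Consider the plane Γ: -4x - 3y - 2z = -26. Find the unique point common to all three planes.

(4, 6, -4)

Q_1Q_2 = (-6, 7, 5), Q_1Q_3 = (6, -2, -4); a normal to Σ is Q_1Q_2 × Q_1Q_3 = (-18, 6, -30).
Using Q_1: Σ has equation -18x + 6y - 30z = 84.
Solving the 3×3 linear system x - 2y - 5z = 12, -18x + 6y - 30z = 84, -4x - 3y - 2z = -26 (e.g. by elimination or Cramer's rule, determinant = -660) gives (4, 6, -4).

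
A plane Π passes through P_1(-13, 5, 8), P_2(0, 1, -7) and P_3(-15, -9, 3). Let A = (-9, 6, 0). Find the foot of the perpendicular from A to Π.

P_1P_2 = (13, -4, -15), P_1P_3 = (-2, -14, -5); a normal to Π is P_1P_2 × P_1P_3 = (-190, 95, -190).
Using P_1: Π has equation -190x + 95y - 190z = 1425.
Foot = A − λn with λ = (n·A − d)/|n|² = (2280 − 1425)/81225 = 1/95.
Foot = (-9, 6, 0) − (1/95)·(-190, 95, -190) = (-7, 5, 2).

(-7, 5, 2)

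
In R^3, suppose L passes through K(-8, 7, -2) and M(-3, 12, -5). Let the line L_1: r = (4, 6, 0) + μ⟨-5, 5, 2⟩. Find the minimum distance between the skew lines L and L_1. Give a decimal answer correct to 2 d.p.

A direction vector for L is M − K = (5, 5, -3).
Common perpendicular direction n = (5, 5, -3) × (-5, 5, 2) = (25, 5, 50).
With w = (4, 6, 0) − (-8, 7, -2) = (12, -1, 2), w · n = 395.
Distance = |w · n| / |n| = |395| / √3150 ≈ 7.04.

7.04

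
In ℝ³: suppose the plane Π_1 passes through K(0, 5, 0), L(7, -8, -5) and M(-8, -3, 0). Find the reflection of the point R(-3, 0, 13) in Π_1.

(-9, 6, -11)

KL = (7, -13, -5), KM = (-8, -8, 0); a normal to Π_1 is KL × KM = (-40, 40, -160).
Using K: Π_1 has equation -40x + 40y - 160z = 200.
λ = (n·R − d)/|n|² = (-1960 − 200)/28800 = -3/40.
Reflection = R − 2λn = (-3, 0, 13) − (-3/20)·(-40, 40, -160) = (-9, 6, -11).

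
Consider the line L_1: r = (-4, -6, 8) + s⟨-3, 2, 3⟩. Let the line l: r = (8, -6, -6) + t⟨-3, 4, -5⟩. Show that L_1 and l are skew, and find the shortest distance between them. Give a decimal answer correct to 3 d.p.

Common perpendicular direction n = (-3, 2, 3) × (-3, 4, -5) = (-22, -24, -6).
With w = (8, -6, -6) − (-4, -6, 8) = (12, 0, -14), w · n = -180.
Since n ≠ 0 the lines are not parallel, and w · n = -180 ≠ 0 so they do not intersect; hence they are skew.
Distance = |w · n| / |n| = |-180| / √1096 ≈ 5.437.

5.437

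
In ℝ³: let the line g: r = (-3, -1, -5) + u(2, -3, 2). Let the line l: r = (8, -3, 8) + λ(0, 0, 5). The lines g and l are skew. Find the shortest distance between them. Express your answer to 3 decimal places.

Common perpendicular direction n = (2, -3, 2) × (0, 0, 5) = (-15, -10, 0).
With w = (8, -3, 8) − (-3, -1, -5) = (11, -2, 13), w · n = -145.
Distance = |w · n| / |n| = |-145| / √325 ≈ 8.043.

8.043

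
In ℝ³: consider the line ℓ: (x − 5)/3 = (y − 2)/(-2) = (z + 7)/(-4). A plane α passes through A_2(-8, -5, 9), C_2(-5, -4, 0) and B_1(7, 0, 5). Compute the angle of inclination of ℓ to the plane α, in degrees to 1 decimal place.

31.9

ℓ has direction (3, -2, -4) through (5, 2, -7).
A_2C_2 = (3, 1, -9), A_2B_1 = (15, 5, -4); a normal to α is A_2C_2 × A_2B_1 = (41, -123, 0).
Using A_2: α has equation 41x - 123y = 287.
sin θ = |n·v| / (|n||v|) = |369| / (√16810 · √29) = 0.52850.
θ ≈ 31.9°.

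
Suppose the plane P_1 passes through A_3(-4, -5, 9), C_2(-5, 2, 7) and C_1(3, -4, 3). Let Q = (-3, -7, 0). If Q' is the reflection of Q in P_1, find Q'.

(5, -3, 10)

A_3C_2 = (-1, 7, -2), A_3C_1 = (7, 1, -6); a normal to P_1 is A_3C_2 × A_3C_1 = (-40, -20, -50).
Using A_3: P_1 has equation -40x - 20y - 50z = -190.
λ = (n·Q − d)/|n|² = (260 − (-190))/4500 = 1/10.
Reflection = Q − 2λn = (-3, -7, 0) − (1/5)·(-40, -20, -50) = (5, -3, 10).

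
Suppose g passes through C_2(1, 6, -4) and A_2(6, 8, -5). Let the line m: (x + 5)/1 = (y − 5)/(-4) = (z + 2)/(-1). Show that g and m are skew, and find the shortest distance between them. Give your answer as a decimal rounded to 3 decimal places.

0.518

A direction vector for g is A_2 − C_2 = (5, 2, -1).
m has direction (1, -4, -1) through (-5, 5, -2).
Common perpendicular direction n = (5, 2, -1) × (1, -4, -1) = (-6, 4, -22).
With w = (-5, 5, -2) − (1, 6, -4) = (-6, -1, 2), w · n = -12.
Since n ≠ 0 the lines are not parallel, and w · n = -12 ≠ 0 so they do not intersect; hence they are skew.
Distance = |w · n| / |n| = |-12| / √536 ≈ 0.518.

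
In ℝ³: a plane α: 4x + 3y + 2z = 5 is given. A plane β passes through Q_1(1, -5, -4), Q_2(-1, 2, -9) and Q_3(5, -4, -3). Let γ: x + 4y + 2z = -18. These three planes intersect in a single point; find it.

(6, -5, -2)

Q_1Q_2 = (-2, 7, -5), Q_1Q_3 = (4, 1, 1); a normal to β is Q_1Q_2 × Q_1Q_3 = (12, -18, -30).
Using Q_1: β has equation 12x - 18y - 30z = 222.
Solving the 3×3 linear system 4x + 3y + 2z = 5, 12x - 18y - 30z = 222, x + 4y + 2z = -18 (e.g. by elimination or Cramer's rule, determinant = 306) gives (6, -5, -2).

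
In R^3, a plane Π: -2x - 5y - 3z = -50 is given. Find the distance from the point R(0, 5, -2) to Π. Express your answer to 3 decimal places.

n·R − d = (-2)·(0) + (-5)·(5) + (-3)·(-2) − (-50) = 31; |n| = √38.
Distance = |31| / √38 = 31/√38 ≈ 5.029.

5.029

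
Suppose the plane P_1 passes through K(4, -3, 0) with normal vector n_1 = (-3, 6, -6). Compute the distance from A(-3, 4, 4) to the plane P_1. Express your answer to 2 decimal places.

P_1: n_1·r = n_1·K gives -3x + 6y - 6z = -30.
n·A − d = (-3)·(-3) + (6)·(4) + (-6)·(4) − (-30) = 39; |n| = √81.
Distance = |39| / √81 = 39/√81 ≈ 4.33.

4.33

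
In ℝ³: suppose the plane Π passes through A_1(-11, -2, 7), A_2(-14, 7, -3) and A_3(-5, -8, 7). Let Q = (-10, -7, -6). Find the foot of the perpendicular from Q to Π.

A_1A_2 = (-3, 9, -10), A_1A_3 = (6, -6, 0); a normal to Π is A_1A_2 × A_1A_3 = (-60, -60, -36).
Using A_1: Π has equation -60x - 60y - 36z = 528.
Foot = Q − λn with λ = (n·Q − d)/|n|² = (1236 − 528)/8496 = 1/12.
Foot = (-10, -7, -6) − (1/12)·(-60, -60, -36) = (-5, -2, -3).

(-5, -2, -3)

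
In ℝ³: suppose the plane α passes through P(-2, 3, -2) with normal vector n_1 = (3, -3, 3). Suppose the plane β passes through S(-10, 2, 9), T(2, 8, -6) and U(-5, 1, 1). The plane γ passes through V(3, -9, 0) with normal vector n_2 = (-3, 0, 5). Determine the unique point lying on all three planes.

(-2, 2, -3)

α: n_1·r = n_1·P gives 3x - 3y + 3z = -21.
ST = (12, 6, -15), SU = (5, -1, -8); a normal to β is ST × SU = (-63, 21, -42).
Using S: β has equation -63x + 21y - 42z = 294.
γ: n_2·r = n_2·V gives -3x + 5z = -9.
Solving the 3×3 linear system 3x - 3y + 3z = -21, -63x + 21y - 42z = 294, -3x + 5z = -9 (e.g. by elimination or Cramer's rule, determinant = -819) gives (-2, 2, -3).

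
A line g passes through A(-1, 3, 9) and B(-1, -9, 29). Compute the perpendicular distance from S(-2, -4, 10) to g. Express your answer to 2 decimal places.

A direction vector for g is B − A = (0, -12, 20).
Taking (-1, 3, 9) on g with direction v = (0, -12, 20): w = S − (-1, 3, 9) = (-1, -7, 1), and w × v = (-128, 20, 12).
Distance = |w × v| / |v| = √16928 / √544 ≈ 5.58.

5.58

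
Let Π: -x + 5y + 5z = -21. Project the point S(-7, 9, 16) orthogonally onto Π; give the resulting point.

Foot = S − λn with λ = (n·S − d)/|n|² = (132 − (-21))/51 = 3.
Foot = (-7, 9, 16) − 3·(-1, 5, 5) = (-4, -6, 1).

(-4, -6, 1)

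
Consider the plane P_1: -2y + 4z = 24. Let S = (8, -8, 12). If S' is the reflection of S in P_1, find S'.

(8, 0, -4)

λ = (n·S − d)/|n|² = (64 − 24)/20 = 2.
Reflection = S − 2λn = (8, -8, 12) − 4·(0, -2, 4) = (8, 0, -4).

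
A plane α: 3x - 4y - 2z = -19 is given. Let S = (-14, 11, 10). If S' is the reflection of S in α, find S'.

λ = (n·S − d)/|n|² = (-106 − (-19))/29 = -3.
Reflection = S − 2λn = (-14, 11, 10) − (-6)·(3, -4, -2) = (4, -13, -2).

(4, -13, -2)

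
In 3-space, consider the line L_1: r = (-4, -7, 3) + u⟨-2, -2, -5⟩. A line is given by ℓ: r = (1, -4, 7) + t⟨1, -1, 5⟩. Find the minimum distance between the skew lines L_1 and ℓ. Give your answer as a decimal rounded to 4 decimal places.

2.6978

Common perpendicular direction n = (-2, -2, -5) × (1, -1, 5) = (-15, 5, 4).
With w = (1, -4, 7) − (-4, -7, 3) = (5, 3, 4), w · n = -44.
Distance = |w · n| / |n| = |-44| / √266 ≈ 2.6978.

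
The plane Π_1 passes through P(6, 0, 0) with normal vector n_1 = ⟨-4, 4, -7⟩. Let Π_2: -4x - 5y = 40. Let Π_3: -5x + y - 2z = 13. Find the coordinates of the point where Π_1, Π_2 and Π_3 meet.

Π_1: n_1·r = n_1·P gives -4x + 4y - 7z = -24.
Solving the 3×3 linear system -4x + 4y - 7z = -24, -4x - 5y = 40, -5x + y - 2z = 13 (e.g. by elimination or Cramer's rule, determinant = 131) gives (-5, -4, 4).

(-5, -4, 4)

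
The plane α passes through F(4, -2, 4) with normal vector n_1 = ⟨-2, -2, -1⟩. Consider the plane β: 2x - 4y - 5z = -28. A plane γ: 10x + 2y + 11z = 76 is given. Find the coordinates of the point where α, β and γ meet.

α: n_1·r = n_1·F gives -2x - 2y - z = -8.
Solving the 3×3 linear system -2x - 2y - z = -8, 2x - 4y - 5z = -28, 10x + 2y + 11z = 76 (e.g. by elimination or Cramer's rule, determinant = 168) gives (1, 0, 6).

(1, 0, 6)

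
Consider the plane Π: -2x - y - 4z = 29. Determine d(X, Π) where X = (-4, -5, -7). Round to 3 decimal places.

2.619

n·X − d = (-2)·(-4) + (-1)·(-5) + (-4)·(-7) − 29 = 12; |n| = √21.
Distance = |12| / √21 = 12/√21 ≈ 2.619.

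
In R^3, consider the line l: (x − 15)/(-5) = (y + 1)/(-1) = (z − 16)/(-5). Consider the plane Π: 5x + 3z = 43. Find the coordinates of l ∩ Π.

(5, -3, 6)

l has direction (-5, -1, -5) through (15, -1, 16).
Substitute r = (15, -1, 16) + t(-5, -1, -5) into the plane: 123 + (-40)t = 43, so t = 2.
Intersection: (15, -1, 16) + 2·(-5, -1, -5) = (5, -3, 6).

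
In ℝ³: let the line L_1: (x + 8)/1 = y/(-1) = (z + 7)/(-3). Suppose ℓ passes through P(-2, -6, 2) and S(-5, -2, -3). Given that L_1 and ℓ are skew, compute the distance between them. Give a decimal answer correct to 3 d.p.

L_1 has direction (1, -1, -3) through (-8, 0, -7).
A direction vector for ℓ is S − P = (-3, 4, -5).
Common perpendicular direction n = (1, -1, -3) × (-3, 4, -5) = (17, 14, 1).
With w = (-2, -6, 2) − (-8, 0, -7) = (6, -6, 9), w · n = 27.
Distance = |w · n| / |n| = |27| / √486 ≈ 1.225.

1.225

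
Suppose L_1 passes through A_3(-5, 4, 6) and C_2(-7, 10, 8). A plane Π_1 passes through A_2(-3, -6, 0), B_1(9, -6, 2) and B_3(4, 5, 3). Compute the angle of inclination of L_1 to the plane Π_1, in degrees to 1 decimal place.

A direction vector for L_1 is C_2 − A_3 = (-2, 6, 2).
A_2B_1 = (12, 0, 2), A_2B_3 = (7, 11, 3); a normal to Π_1 is A_2B_1 × A_2B_3 = (-22, -22, 132).
Using A_2: Π_1 has equation -22x - 22y + 132z = 198.
sin θ = |n·v| / (|n||v|) = |176| / (√18392 · √44) = 0.19565.
θ ≈ 11.3°.

11.3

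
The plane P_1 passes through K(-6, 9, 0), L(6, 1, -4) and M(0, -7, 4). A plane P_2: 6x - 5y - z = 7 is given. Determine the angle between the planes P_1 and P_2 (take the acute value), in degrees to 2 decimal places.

KL = (12, -8, -4), KM = (6, -16, 4); a normal to P_1 is KL × KM = (-96, -72, -144).
Using K: P_1 has equation -96x - 72y - 144z = -72.
cos θ = |n₁·n₂| / (|n₁||n₂|) = |-72| / (√35136 · √62).
θ = arccos(0.04878) ≈ 87.20°.

87.20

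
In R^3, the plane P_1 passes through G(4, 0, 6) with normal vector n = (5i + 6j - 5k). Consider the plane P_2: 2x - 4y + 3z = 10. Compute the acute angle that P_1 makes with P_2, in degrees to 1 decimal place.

54.5

P_1: n·r = n·G gives 5x + 6y - 5z = -10.
cos θ = |n₁·n₂| / (|n₁||n₂|) = |-29| / (√86 · √29).
θ = arccos(0.58070) ≈ 54.5°.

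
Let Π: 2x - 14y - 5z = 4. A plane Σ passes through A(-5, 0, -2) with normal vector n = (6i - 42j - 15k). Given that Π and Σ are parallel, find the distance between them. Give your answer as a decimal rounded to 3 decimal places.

Σ: n·r = n·A gives 6x - 42y - 15z = 0.
Rescale Σ by 1/3: 2x - 14y - 5z = 0. Then distance = |4 − 0| / √225 ≈ 0.267.

0.267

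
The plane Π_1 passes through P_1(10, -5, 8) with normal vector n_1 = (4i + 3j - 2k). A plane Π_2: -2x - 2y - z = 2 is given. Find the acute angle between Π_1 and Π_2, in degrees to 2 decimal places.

42.03

Π_1: n_1·r = n_1·P_1 gives 4x + 3y - 2z = 9.
cos θ = |n₁·n₂| / (|n₁||n₂|) = |-12| / (√29 · √9).
θ = arccos(0.74278) ≈ 42.03°.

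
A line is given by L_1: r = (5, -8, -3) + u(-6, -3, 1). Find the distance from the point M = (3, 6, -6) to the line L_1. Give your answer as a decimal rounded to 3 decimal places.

Taking (5, -8, -3) on L_1 with direction v = (-6, -3, 1): w = M − (5, -8, -3) = (-2, 14, -3), and w × v = (5, 20, 90).
Distance = |w × v| / |v| = √8525 / √46 ≈ 13.613.

13.613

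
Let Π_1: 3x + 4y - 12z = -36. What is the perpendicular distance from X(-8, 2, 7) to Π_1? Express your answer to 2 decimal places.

n·X − d = (3)·(-8) + (4)·(2) + (-12)·(7) − (-36) = -64; |n| = √169.
Distance = |-64| / √169 = 64/√169 ≈ 4.92.

4.92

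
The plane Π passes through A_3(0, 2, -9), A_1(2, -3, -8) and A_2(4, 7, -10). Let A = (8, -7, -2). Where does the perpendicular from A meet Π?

A_3A_1 = (2, -5, 1), A_3A_2 = (4, 5, -1); a normal to Π is A_3A_1 × A_3A_2 = (0, 6, 30).
Using A_3: Π has equation 6y + 30z = -258.
Foot = A − λn with λ = (n·A − d)/|n|² = (-102 − (-258))/936 = 1/6.
Foot = (8, -7, -2) − (1/6)·(0, 6, 30) = (8, -8, -7).

(8, -8, -7)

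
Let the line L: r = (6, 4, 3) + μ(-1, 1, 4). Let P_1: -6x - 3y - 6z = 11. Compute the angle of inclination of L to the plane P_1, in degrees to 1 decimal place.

sin θ = |n·v| / (|n||v|) = |-21| / (√81 · √18) = 0.54997.
θ ≈ 33.4°.

33.4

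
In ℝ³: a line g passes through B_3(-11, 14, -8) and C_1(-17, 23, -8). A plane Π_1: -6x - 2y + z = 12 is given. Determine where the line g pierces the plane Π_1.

(-5, 5, -8)

A direction vector for g is C_1 − B_3 = (-6, 9, 0).
Substitute r = (-11, 14, -8) + t(-6, 9, 0) into the plane: 30 + 18t = 12, so t = -1.
Intersection: (-11, 14, -8) + (-1)·(-6, 9, 0) = (-5, 5, -8).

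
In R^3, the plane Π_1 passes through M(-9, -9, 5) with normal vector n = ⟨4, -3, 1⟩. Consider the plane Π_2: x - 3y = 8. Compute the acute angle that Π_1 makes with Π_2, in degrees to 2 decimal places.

Π_1: n·r = n·M gives 4x - 3y + z = -4.
cos θ = |n₁·n₂| / (|n₁||n₂|) = |13| / (√26 · √10).
θ = arccos(0.80623) ≈ 36.27°.

36.27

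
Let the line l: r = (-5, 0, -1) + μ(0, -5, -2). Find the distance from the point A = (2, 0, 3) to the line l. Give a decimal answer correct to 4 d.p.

Taking (-5, 0, -1) on l with direction v = (0, -5, -2): w = A − (-5, 0, -1) = (7, 0, 4), and w × v = (20, 14, -35).
Distance = |w × v| / |v| = √1821 / √29 ≈ 7.9242.

7.9242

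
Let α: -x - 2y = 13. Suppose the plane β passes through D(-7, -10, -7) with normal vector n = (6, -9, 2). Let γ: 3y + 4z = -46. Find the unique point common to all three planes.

(-1, -6, -7)

β: n·r = n·D gives 6x - 9y + 2z = 34.
Solving the 3×3 linear system -x - 2y = 13, 6x - 9y + 2z = 34, 3y + 4z = -46 (e.g. by elimination or Cramer's rule, determinant = 90) gives (-1, -6, -7).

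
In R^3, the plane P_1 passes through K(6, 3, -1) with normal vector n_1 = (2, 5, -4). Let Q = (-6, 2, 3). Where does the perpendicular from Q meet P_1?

P_1: n_1·r = n_1·K gives 2x + 5y - 4z = 31.
Foot = Q − λn with λ = (n·Q − d)/|n|² = (-14 − 31)/45 = -1.
Foot = (-6, 2, 3) − (-1)·(2, 5, -4) = (-4, 7, -1).

(-4, 7, -1)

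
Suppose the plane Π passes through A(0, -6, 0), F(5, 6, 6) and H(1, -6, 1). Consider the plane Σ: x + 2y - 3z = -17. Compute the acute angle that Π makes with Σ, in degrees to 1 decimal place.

AF = (5, 12, 6), AH = (1, 0, 1); a normal to Π is AF × AH = (12, 1, -12).
Using A: Π has equation 12x + y - 12z = -6.
cos θ = |n₁·n₂| / (|n₁||n₂|) = |50| / (√289 · √14).
θ = arccos(0.78606) ≈ 38.2°.

38.2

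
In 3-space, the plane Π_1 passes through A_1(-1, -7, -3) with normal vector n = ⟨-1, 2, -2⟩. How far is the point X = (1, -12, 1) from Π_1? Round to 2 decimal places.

6.67

Π_1: n·r = n·A_1 gives -x + 2y - 2z = -7.
n·X − d = (-1)·(1) + (2)·(-12) + (-2)·(1) − (-7) = -20; |n| = √9.
Distance = |-20| / √9 = 20/√9 ≈ 6.67.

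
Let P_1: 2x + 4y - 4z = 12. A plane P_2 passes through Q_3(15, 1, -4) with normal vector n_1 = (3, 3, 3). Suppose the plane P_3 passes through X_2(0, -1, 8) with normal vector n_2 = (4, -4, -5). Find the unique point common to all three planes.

(2, 6, 4)

P_2: n_1·r = n_1·Q_3 gives 3x + 3y + 3z = 36.
P_3: n_2·r = n_2·X_2 gives 4x - 4y - 5z = -36.
Solving the 3×3 linear system 2x + 4y - 4z = 12, 3x + 3y + 3z = 36, 4x - 4y - 5z = -36 (e.g. by elimination or Cramer's rule, determinant = 198) gives (2, 6, 4).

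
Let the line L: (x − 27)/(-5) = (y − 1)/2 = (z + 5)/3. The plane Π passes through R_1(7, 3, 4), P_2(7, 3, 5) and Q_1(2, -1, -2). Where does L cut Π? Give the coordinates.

L has direction (-5, 2, 3) through (27, 1, -5).
R_1P_2 = (0, 0, 1), R_1Q_1 = (-5, -4, -6); a normal to Π is R_1P_2 × R_1Q_1 = (4, -5, 0).
Using R_1: Π has equation 4x - 5y = 13.
Substitute r = (27, 1, -5) + t(-5, 2, 3) into the plane: 103 + (-30)t = 13, so t = 3.
Intersection: (27, 1, -5) + 3·(-5, 2, 3) = (12, 7, 4).

(12, 7, 4)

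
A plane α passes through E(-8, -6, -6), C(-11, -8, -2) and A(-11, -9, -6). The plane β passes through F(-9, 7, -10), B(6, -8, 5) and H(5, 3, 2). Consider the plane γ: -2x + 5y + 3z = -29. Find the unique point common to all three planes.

EC = (-3, -2, 4), EA = (-3, -3, 0); a normal to α is EC × EA = (12, -12, 3).
Using E: α has equation 12x - 12y + 3z = -42.
FB = (15, -15, 15), FH = (14, -4, 12); a normal to β is FB × FH = (-120, 30, 150).
Using F: β has equation -120x + 30y + 150z = -210.
Solving the 3×3 linear system 12x - 12y + 3z = -42, -120x + 30y + 150z = -210, -2x + 5y + 3z = -29 (e.g. by elimination or Cramer's rule, determinant = -10260) gives (-7, -5, -6).

(-7, -5, -6)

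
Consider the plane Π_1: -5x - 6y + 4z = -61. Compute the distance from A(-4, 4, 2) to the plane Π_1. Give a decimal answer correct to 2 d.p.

7.41

n·A − d = (-5)·(-4) + (-6)·(4) + (4)·(2) − (-61) = 65; |n| = √77.
Distance = |65| / √77 = 65/√77 ≈ 7.41.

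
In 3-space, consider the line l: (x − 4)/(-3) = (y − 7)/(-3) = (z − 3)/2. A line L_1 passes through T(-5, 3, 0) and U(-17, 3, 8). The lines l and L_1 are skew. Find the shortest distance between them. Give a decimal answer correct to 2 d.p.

7.49

l has direction (-3, -3, 2) through (4, 7, 3).
A direction vector for L_1 is U − T = (-12, 0, 8).
Common perpendicular direction n = (-3, -3, 2) × (-12, 0, 8) = (-24, 0, -36).
With w = (-5, 3, 0) − (4, 7, 3) = (-9, -4, -3), w · n = 324.
Distance = |w · n| / |n| = |324| / √1872 ≈ 7.49.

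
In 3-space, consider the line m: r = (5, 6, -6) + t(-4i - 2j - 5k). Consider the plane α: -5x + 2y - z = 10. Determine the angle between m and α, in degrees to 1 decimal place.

sin θ = |n·v| / (|n||v|) = |21| / (√30 · √45) = 0.57155.
θ ≈ 34.9°.

34.9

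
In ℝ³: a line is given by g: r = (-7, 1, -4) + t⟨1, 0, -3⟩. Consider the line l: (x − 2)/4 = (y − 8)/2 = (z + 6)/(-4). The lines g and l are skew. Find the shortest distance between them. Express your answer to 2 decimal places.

l has direction (4, 2, -4) through (2, 8, -6).
Common perpendicular direction n = (1, 0, -3) × (4, 2, -4) = (6, -8, 2).
With w = (2, 8, -6) − (-7, 1, -4) = (9, 7, -2), w · n = -6.
Distance = |w · n| / |n| = |-6| / √104 ≈ 0.59.

0.59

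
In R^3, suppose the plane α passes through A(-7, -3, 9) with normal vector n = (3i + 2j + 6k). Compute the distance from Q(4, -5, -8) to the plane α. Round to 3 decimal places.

α: n·r = n·A gives 3x + 2y + 6z = 27.
n·Q − d = (3)·(4) + (2)·(-5) + (6)·(-8) − 27 = -73; |n| = √49.
Distance = |-73| / √49 = 73/√49 ≈ 10.429.

10.429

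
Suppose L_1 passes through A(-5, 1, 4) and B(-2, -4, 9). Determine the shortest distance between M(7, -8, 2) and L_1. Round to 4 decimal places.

11.9816

A direction vector for L_1 is B − A = (3, -5, 5).
Taking (-5, 1, 4) on L_1 with direction v = (3, -5, 5): w = M − (-5, 1, 4) = (12, -9, -2), and w × v = (-55, -66, -33).
Distance = |w × v| / |v| = √8470 / √59 ≈ 11.9816.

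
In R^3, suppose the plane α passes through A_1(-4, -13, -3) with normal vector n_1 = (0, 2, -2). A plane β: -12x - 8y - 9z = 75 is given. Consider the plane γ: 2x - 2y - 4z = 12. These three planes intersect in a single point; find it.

(-1, -9, 1)

α: n_1·r = n_1·A_1 gives 2y - 2z = -20.
Solving the 3×3 linear system 2y - 2z = -20, -12x - 8y - 9z = 75, 2x - 2y - 4z = 12 (e.g. by elimination or Cramer's rule, determinant = -212) gives (-1, -9, 1).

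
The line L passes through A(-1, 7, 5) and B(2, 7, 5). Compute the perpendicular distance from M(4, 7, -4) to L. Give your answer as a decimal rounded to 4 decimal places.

A direction vector for L is B − A = (3, 0, 0).
Taking (-1, 7, 5) on L with direction v = (3, 0, 0): w = M − (-1, 7, 5) = (5, 0, -9), and w × v = (0, -27, 0).
Distance = |w × v| / |v| = √729 / √9 ≈ 9.0000.

9.0000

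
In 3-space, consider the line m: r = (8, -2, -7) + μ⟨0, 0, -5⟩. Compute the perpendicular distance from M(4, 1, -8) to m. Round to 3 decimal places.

5.000

Taking (8, -2, -7) on m with direction v = (0, 0, -5): w = M − (8, -2, -7) = (-4, 3, -1), and w × v = (-15, -20, 0).
Distance = |w × v| / |v| = √625 / √25 ≈ 5.000.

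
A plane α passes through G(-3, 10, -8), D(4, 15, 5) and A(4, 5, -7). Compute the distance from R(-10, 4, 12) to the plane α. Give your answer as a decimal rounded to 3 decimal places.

18.439

GD = (7, 5, 13), GA = (7, -5, 1); a normal to α is GD × GA = (70, 84, -70).
Using G: α has equation 70x + 84y - 70z = 1190.
n·R − d = (70)·(-10) + (84)·(4) + (-70)·(12) − 1190 = -2394; |n| = √16856.
Distance = |-2394| / √16856 = 2394/√16856 ≈ 18.439.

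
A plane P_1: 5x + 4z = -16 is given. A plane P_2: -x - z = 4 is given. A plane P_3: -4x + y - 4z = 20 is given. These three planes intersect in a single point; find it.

(0, 4, -4)

Solving the 3×3 linear system 5x + 4z = -16, -x - z = 4, -4x + y - 4z = 20 (e.g. by elimination or Cramer's rule, determinant = 1) gives (0, 4, -4).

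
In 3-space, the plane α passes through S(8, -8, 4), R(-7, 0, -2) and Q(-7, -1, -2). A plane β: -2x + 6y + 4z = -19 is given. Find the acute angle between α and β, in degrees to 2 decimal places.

53.45

SR = (-15, 8, -6), SQ = (-15, 7, -6); a normal to α is SR × SQ = (-6, 0, 15).
Using S: α has equation -6x + 15z = 12.
cos θ = |n₁·n₂| / (|n₁||n₂|) = |72| / (√261 · √56).
θ = arccos(0.59555) ≈ 53.45°.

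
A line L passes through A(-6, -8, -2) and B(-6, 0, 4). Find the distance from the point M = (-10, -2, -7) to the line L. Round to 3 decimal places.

8.588

A direction vector for L is B − A = (0, 8, 6).
Taking (-6, -8, -2) on L with direction v = (0, 8, 6): w = M − (-6, -8, -2) = (-4, 6, -5), and w × v = (76, 24, -32).
Distance = |w × v| / |v| = √7376 / √100 ≈ 8.588.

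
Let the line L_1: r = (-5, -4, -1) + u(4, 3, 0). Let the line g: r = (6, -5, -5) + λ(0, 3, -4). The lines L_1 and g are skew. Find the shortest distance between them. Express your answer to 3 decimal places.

8.403

Common perpendicular direction n = (4, 3, 0) × (0, 3, -4) = (-12, 16, 12).
With w = (6, -5, -5) − (-5, -4, -1) = (11, -1, -4), w · n = -196.
Distance = |w · n| / |n| = |-196| / √544 ≈ 8.403.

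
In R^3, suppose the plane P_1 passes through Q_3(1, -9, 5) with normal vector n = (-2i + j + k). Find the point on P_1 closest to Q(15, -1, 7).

(9, 2, 10)

P_1: n·r = n·Q_3 gives -2x + y + z = -6.
Foot = Q − λn with λ = (n·Q − d)/|n|² = (-24 − (-6))/6 = -3.
Foot = (15, -1, 7) − (-3)·(-2, 1, 1) = (9, 2, 10).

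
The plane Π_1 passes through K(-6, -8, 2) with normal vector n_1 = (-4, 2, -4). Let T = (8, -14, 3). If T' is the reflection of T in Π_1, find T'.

(-8, -6, -13)

Π_1: n_1·r = n_1·K gives -4x + 2y - 4z = 0.
λ = (n·T − d)/|n|² = (-72 − 0)/36 = -2.
Reflection = T − 2λn = (8, -14, 3) − (-4)·(-4, 2, -4) = (-8, -6, -13).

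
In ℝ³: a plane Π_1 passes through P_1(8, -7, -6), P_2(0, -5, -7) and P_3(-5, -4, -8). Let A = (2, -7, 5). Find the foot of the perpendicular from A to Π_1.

(4, -1, 1)

P_1P_2 = (-8, 2, -1), P_1P_3 = (-13, 3, -2); a normal to Π_1 is P_1P_2 × P_1P_3 = (-1, -3, 2).
Using P_1: Π_1 has equation -x - 3y + 2z = 1.
Foot = A − λn with λ = (n·A − d)/|n|² = (29 − 1)/14 = 2.
Foot = (2, -7, 5) − 2·(-1, -3, 2) = (4, -1, 1).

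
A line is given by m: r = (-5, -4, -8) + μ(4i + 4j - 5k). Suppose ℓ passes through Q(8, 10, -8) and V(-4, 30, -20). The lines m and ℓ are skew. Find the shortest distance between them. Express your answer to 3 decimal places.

12.477

A direction vector for ℓ is V − Q = (-12, 20, -12).
Common perpendicular direction n = (4, 4, -5) × (-12, 20, -12) = (52, 108, 128).
With w = (8, 10, -8) − (-5, -4, -8) = (13, 14, 0), w · n = 2188.
Distance = |w · n| / |n| = |2188| / √30752 ≈ 12.477.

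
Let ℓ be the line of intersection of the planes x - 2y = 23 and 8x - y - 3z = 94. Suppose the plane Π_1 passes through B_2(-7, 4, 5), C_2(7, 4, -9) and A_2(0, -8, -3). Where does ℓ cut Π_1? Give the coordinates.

Direction of ℓ: (1, -2, 0) × (8, -1, -3) = (6, 3, 15).
A point on ℓ: solving the two plane equations with x = 9 gives (9, -7, -5).
B_2C_2 = (14, 0, -14), B_2A_2 = (7, -12, -8); a normal to Π_1 is B_2C_2 × B_2A_2 = (-168, 14, -168).
Using B_2: Π_1 has equation -168x + 14y - 168z = 392.
Substitute r = (9, -7, -5) + t(6, 3, 15) into the plane: -770 + (-3486)t = 392, so t = -1/3.
Intersection: (9, -7, -5) + (-1/3)·(6, 3, 15) = (7, -8, -10).

(7, -8, -10)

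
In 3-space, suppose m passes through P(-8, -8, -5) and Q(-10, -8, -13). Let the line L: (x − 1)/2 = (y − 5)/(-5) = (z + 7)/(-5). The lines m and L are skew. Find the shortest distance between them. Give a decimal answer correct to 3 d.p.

14.730

A direction vector for m is Q − P = (-2, 0, -8).
L has direction (2, -5, -5) through (1, 5, -7).
Common perpendicular direction n = (-2, 0, -8) × (2, -5, -5) = (-40, -26, 10).
With w = (1, 5, -7) − (-8, -8, -5) = (9, 13, -2), w · n = -718.
Distance = |w · n| / |n| = |-718| / √2376 ≈ 14.730.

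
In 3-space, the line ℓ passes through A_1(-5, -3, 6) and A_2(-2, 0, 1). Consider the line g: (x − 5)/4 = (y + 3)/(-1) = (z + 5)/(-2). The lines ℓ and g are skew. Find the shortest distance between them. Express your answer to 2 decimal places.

2.36

A direction vector for ℓ is A_2 − A_1 = (3, 3, -5).
g has direction (4, -1, -2) through (5, -3, -5).
Common perpendicular direction n = (3, 3, -5) × (4, -1, -2) = (-11, -14, -15).
With w = (5, -3, -5) − (-5, -3, 6) = (10, 0, -11), w · n = 55.
Distance = |w · n| / |n| = |55| / √542 ≈ 2.36.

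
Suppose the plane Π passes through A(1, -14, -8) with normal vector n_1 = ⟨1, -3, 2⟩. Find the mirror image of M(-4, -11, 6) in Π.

Π: n_1·r = n_1·A gives x - 3y + 2z = 27.
λ = (n·M − d)/|n|² = (41 − 27)/14 = 1.
Reflection = M − 2λn = (-4, -11, 6) − 2·(1, -3, 2) = (-6, -5, 2).

(-6, -5, 2)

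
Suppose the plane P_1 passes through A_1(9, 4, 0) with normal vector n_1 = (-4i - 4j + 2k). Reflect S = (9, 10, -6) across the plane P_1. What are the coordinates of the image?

P_1: n_1·r = n_1·A_1 gives -4x - 4y + 2z = -52.
λ = (n·S − d)/|n|² = (-88 − (-52))/36 = -1.
Reflection = S − 2λn = (9, 10, -6) − (-2)·(-4, -4, 2) = (1, 2, -2).

(1, 2, -2)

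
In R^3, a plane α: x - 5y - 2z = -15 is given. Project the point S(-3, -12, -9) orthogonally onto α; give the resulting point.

(-6, 3, -3)

Foot = S − λn with λ = (n·S − d)/|n|² = (75 − (-15))/30 = 3.
Foot = (-3, -12, -9) − 3·(1, -5, -2) = (-6, 3, -3).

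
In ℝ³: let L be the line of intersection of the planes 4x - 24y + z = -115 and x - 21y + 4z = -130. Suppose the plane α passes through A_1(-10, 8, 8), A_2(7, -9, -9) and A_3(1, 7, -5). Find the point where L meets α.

Direction of L: (4, -24, 1) × (1, -21, 4) = (-75, -15, -60).
A point on L: solving the two plane equations with x = -2 gives (-2, 4, -11).
A_1A_2 = (17, -17, -17), A_1A_3 = (11, -1, -13); a normal to α is A_1A_2 × A_1A_3 = (204, 34, 170).
Using A_1: α has equation 204x + 34y + 170z = -408.
Substitute r = (-2, 4, -11) + t(-75, -15, -60) into the plane: -2142 + (-26010)t = -408, so t = -1/15.
Intersection: (-2, 4, -11) + (-1/15)·(-75, -15, -60) = (3, 5, -7).

(3, 5, -7)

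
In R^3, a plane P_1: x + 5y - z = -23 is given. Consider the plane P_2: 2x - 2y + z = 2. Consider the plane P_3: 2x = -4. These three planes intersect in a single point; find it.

Solving the 3×3 linear system x + 5y - z = -23, 2x - 2y + z = 2, 2x = -4 (e.g. by elimination or Cramer's rule, determinant = 6) gives (-2, -5, -4).

(-2, -5, -4)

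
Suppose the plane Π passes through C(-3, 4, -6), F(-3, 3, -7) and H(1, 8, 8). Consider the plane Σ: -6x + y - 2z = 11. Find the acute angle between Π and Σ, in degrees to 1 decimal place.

49.3

CF = (0, -1, -1), CH = (4, 4, 14); a normal to Π is CF × CH = (-10, -4, 4).
Using C: Π has equation -10x - 4y + 4z = -10.
cos θ = |n₁·n₂| / (|n₁||n₂|) = |48| / (√132 · √41).
θ = arccos(0.65247) ≈ 49.3°.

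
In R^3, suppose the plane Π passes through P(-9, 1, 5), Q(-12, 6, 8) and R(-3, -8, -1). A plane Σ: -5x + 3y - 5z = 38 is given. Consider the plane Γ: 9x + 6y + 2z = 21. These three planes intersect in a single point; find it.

(-1, 6, -3)

PQ = (-3, 5, 3), PR = (6, -9, -6); a normal to Π is PQ × PR = (-3, 0, -3).
Using P: Π has equation -3x - 3z = 12.
Solving the 3×3 linear system -3x - 3z = 12, -5x + 3y - 5z = 38, 9x + 6y + 2z = 21 (e.g. by elimination or Cramer's rule, determinant = 63) gives (-1, 6, -3).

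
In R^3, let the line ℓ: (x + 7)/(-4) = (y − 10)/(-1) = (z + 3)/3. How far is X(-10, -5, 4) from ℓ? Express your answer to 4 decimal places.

13.9422

ℓ has direction (-4, -1, 3) through (-7, 10, -3).
Taking (-7, 10, -3) on ℓ with direction v = (-4, -1, 3): w = X − (-7, 10, -3) = (-3, -15, 7), and w × v = (-38, -19, -57).
Distance = |w × v| / |v| = √5054 / √26 ≈ 13.9422.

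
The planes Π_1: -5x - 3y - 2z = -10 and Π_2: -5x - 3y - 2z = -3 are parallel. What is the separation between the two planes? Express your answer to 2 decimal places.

Same normal n = (-5, -3, -2) with |n| = √38; distance = |-10 − (-3)| / |n| = 7/√38 ≈ 1.14.

1.14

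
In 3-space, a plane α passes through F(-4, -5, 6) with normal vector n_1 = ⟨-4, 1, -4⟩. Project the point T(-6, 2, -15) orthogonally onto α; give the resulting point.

(6, -1, -3)

α: n_1·r = n_1·F gives -4x + y - 4z = -13.
Foot = T − λn with λ = (n·T − d)/|n|² = (86 − (-13))/33 = 3.
Foot = (-6, 2, -15) − 3·(-4, 1, -4) = (6, -1, -3).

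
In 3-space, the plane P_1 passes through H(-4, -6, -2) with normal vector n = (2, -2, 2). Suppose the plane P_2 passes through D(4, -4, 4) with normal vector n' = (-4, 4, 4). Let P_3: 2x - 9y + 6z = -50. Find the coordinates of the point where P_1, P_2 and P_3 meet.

P_1: n·r = n·H gives 2x - 2y + 2z = 0.
P_2: n'·r = n'·D gives -4x + 4y + 4z = -16.
Solving the 3×3 linear system 2x - 2y + 2z = 0, -4x + 4y + 4z = -16, 2x - 9y + 6z = -50 (e.g. by elimination or Cramer's rule, determinant = 112) gives (8, 6, -2).

(8, 6, -2)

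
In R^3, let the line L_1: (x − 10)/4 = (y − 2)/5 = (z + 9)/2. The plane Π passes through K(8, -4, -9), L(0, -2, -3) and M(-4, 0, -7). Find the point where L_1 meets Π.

L_1 has direction (4, 5, 2) through (10, 2, -9).
KL = (-8, 2, 6), KM = (-12, 4, 2); a normal to Π is KL × KM = (-20, -56, -8).
Using K: Π has equation -20x - 56y - 8z = 136.
Substitute r = (10, 2, -9) + t(4, 5, 2) into the plane: -240 + (-376)t = 136, so t = -1.
Intersection: (10, 2, -9) + (-1)·(4, 5, 2) = (6, -3, -11).

(6, -3, -11)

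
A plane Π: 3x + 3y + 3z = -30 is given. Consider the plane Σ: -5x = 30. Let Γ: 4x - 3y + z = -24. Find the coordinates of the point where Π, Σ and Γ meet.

Solving the 3×3 linear system 3x + 3y + 3z = -30, -5x = 30, 4x - 3y + z = -24 (e.g. by elimination or Cramer's rule, determinant = 60) gives (-6, -1, -3).

(-6, -1, -3)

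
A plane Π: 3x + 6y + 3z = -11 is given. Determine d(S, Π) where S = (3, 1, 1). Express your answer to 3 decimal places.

3.946

n·S − d = (3)·(3) + (6)·(1) + (3)·(1) − (-11) = 29; |n| = √54.
Distance = |29| / √54 = 29/√54 ≈ 3.946.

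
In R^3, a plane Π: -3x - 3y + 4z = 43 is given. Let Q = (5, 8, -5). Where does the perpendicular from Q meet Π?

(-4, -1, 7)

Foot = Q − λn with λ = (n·Q − d)/|n|² = (-59 − 43)/34 = -3.
Foot = (5, 8, -5) − (-3)·(-3, -3, 4) = (-4, -1, 7).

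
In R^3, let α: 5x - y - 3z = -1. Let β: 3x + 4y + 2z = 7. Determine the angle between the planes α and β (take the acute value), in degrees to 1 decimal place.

81.0

cos θ = |n₁·n₂| / (|n₁||n₂|) = |5| / (√35 · √29).
θ = arccos(0.15694) ≈ 81.0°.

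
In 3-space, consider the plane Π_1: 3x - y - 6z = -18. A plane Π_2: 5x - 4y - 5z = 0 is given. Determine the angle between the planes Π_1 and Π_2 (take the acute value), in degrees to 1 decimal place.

27.2

cos θ = |n₁·n₂| / (|n₁||n₂|) = |49| / (√46 · √66).
θ = arccos(0.88929) ≈ 27.2°.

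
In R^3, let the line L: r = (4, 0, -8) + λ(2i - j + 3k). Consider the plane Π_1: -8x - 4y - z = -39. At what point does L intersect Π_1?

Substitute r = (4, 0, -8) + t(2, -1, 3) into the plane: -24 + (-15)t = -39, so t = 1.
Intersection: (4, 0, -8) + 1·(2, -1, 3) = (6, -1, -5).

(6, -1, -5)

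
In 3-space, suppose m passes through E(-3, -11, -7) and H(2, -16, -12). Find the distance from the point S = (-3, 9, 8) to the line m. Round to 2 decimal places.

14.72

A direction vector for m is H − E = (5, -5, -5).
Taking (-3, -11, -7) on m with direction v = (5, -5, -5): w = S − (-3, -11, -7) = (0, 20, 15), and w × v = (-25, 75, -100).
Distance = |w × v| / |v| = √16250 / √75 ≈ 14.72.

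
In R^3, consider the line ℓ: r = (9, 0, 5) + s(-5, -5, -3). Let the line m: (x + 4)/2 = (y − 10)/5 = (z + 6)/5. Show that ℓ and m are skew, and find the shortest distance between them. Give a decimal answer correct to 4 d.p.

18.5174

m has direction (2, 5, 5) through (-4, 10, -6).
Common perpendicular direction n = (-5, -5, -3) × (2, 5, 5) = (-10, 19, -15).
With w = (-4, 10, -6) − (9, 0, 5) = (-13, 10, -11), w · n = 485.
Since n ≠ 0 the lines are not parallel, and w · n = 485 ≠ 0 so they do not intersect; hence they are skew.
Distance = |w · n| / |n| = |485| / √686 ≈ 18.5174.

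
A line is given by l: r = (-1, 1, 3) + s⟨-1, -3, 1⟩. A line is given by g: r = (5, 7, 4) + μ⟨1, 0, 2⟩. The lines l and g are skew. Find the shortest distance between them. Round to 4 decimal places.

Common perpendicular direction n = (-1, -3, 1) × (1, 0, 2) = (-6, 3, 3).
With w = (5, 7, 4) − (-1, 1, 3) = (6, 6, 1), w · n = -15.
Distance = |w · n| / |n| = |-15| / √54 ≈ 2.0412.

2.0412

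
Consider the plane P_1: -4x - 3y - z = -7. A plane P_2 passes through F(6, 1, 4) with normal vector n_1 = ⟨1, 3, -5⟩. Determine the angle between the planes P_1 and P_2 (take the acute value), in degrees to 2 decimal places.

P_2: n_1·r = n_1·F gives x + 3y - 5z = -11.
cos θ = |n₁·n₂| / (|n₁||n₂|) = |-8| / (√26 · √35).
θ = arccos(0.26520) ≈ 74.62°.

74.62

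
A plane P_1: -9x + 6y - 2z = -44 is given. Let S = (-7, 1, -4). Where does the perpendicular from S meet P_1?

Foot = S − λn with λ = (n·S − d)/|n|² = (77 − (-44))/121 = 1.
Foot = (-7, 1, -4) − 1·(-9, 6, -2) = (2, -5, -2).

(2, -5, -2)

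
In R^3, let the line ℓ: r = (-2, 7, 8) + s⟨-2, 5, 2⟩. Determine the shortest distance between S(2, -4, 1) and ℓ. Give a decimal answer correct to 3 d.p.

2.517

Taking (-2, 7, 8) on ℓ with direction v = (-2, 5, 2): w = S − (-2, 7, 8) = (4, -11, -7), and w × v = (13, 6, -2).
Distance = |w × v| / |v| = √209 / √33 ≈ 2.517.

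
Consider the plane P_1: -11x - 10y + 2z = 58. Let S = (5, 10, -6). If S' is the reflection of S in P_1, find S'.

(-17, -10, -2)

λ = (n·S − d)/|n|² = (-167 − 58)/225 = -1.
Reflection = S − 2λn = (5, 10, -6) − (-2)·(-11, -10, 2) = (-17, -10, -2).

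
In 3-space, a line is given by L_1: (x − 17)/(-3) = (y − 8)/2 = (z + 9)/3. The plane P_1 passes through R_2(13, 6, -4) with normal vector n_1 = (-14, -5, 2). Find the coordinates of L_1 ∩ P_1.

L_1 has direction (-3, 2, 3) through (17, 8, -9).
P_1: n_1·r = n_1·R_2 gives -14x - 5y + 2z = -220.
Substitute r = (17, 8, -9) + t(-3, 2, 3) into the plane: -296 + 38t = -220, so t = 2.
Intersection: (17, 8, -9) + 2·(-3, 2, 3) = (11, 12, -3).

(11, 12, -3)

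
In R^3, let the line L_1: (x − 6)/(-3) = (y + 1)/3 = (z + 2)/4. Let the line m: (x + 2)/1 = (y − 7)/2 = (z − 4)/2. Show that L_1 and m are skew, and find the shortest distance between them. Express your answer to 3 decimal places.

L_1 has direction (-3, 3, 4) through (6, -1, -2).
m has direction (1, 2, 2) through (-2, 7, 4).
Common perpendicular direction n = (-3, 3, 4) × (1, 2, 2) = (-2, 10, -9).
With w = (-2, 7, 4) − (6, -1, -2) = (-8, 8, 6), w · n = 42.
Since n ≠ 0 the lines are not parallel, and w · n = 42 ≠ 0 so they do not intersect; hence they are skew.
Distance = |w · n| / |n| = |42| / √185 ≈ 3.088.

3.088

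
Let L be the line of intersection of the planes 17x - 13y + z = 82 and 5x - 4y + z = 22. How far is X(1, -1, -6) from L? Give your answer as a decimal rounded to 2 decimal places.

Direction of L: (17, -13, 1) × (5, -4, 1) = (-9, -12, -3).
A point on L: solving the two plane equations with x = -1 gives (-1, -8, -5).
Taking (-1, -8, -5) on L with direction v = (-9, -12, -3): w = X − (-1, -8, -5) = (2, 7, -1), and w × v = (-33, 15, 39).
Distance = |w × v| / |v| = √2835 / √234 ≈ 3.48.

3.48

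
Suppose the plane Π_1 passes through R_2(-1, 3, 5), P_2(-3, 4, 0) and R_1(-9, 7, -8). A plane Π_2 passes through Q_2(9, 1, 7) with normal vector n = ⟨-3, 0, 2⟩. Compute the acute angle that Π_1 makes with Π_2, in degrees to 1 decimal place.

68.2

R_2P_2 = (-2, 1, -5), R_2R_1 = (-8, 4, -13); a normal to Π_1 is R_2P_2 × R_2R_1 = (7, 14, 0).
Using R_2: Π_1 has equation 7x + 14y = 35.
Π_2: n·r = n·Q_2 gives -3x + 2z = -13.
cos θ = |n₁·n₂| / (|n₁||n₂|) = |-21| / (√245 · √13).
θ = arccos(0.37210) ≈ 68.2°.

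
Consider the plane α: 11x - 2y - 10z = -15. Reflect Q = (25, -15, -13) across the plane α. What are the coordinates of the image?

(-19, -7, 27)

λ = (n·Q − d)/|n|² = (435 − (-15))/225 = 2.
Reflection = Q − 2λn = (25, -15, -13) − 4·(11, -2, -10) = (-19, -7, 27).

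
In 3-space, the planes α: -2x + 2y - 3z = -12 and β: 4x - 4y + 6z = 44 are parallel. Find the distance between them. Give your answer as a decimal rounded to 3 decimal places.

Rescale β by 1/(-2): -2x + 2y - 3z = -22. Then distance = |-12 − (-22)| / √17 ≈ 2.425.

2.425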